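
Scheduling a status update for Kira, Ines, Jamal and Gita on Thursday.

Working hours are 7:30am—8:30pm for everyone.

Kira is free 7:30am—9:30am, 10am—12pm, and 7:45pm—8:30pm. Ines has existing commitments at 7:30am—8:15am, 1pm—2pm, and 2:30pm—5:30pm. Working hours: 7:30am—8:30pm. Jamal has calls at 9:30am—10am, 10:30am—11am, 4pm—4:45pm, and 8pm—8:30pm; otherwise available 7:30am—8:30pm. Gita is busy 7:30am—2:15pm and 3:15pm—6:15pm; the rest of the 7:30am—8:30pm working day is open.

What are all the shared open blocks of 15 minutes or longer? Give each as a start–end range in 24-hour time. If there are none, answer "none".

Ines free within 07:30–20:30: 08:15–13:00, 14:00–14:30, 17:30–20:30.
Jamal free within 07:30–20:30: 07:30–09:30, 10:00–10:30, 11:00–16:00, 16:45–20:00.
Gita free within 07:30–20:30: 14:15–15:15, 18:15–20:30.
Kira ∩ Ines: 08:15–09:30, 10:00–12:00, 19:45–20:30.
Kira ∩ Ines ∩ Jamal: 08:15–09:30, 10:00–10:30, 11:00–12:00, 19:45–20:00.
Kira ∩ Ines ∩ Jamal ∩ Gita: 19:45–20:00.
Windows ≥ 15 min: 19:45–20:00.

19:45–20:00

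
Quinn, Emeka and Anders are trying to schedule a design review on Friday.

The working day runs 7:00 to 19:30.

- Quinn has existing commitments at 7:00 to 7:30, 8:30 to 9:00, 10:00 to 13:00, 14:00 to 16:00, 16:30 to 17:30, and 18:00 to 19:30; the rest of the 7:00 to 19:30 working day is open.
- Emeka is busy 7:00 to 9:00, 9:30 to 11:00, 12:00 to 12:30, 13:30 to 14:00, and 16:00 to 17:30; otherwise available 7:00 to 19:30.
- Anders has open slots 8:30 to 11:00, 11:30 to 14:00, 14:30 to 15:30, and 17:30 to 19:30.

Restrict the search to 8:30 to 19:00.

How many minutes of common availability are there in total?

Quinn free within 07:00–19:30: 07:30–08:30, 09:00–10:00, 13:00–14:00, 16:00–16:30, 17:30–18:00.
Emeka free within 07:00–19:30: 09:00–09:30, 11:00–12:00, 12:30–13:30, 14:00–16:00, 17:30–19:30.
Quinn ∩ Emeka: 09:00–09:30, 13:00–13:30, 17:30–18:00.
Quinn ∩ Emeka ∩ Anders: 09:00–09:30, 13:00–13:30, 17:30–18:00.
Restricted to 08:30–19:00: 09:00–09:30, 13:00–13:30, 17:30–18:00.
Total common minutes: 30 + 30 + 30 = 90.

90 minutes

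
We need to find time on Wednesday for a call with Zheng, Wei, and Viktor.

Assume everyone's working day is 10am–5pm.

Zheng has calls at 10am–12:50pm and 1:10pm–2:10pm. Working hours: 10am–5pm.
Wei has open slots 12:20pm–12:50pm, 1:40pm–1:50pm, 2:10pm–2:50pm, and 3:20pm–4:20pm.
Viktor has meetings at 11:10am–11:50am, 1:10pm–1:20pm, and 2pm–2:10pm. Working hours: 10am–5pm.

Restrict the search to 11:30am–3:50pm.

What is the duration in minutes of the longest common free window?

Zheng free within 10:00–17:00: 12:50–13:10, 14:10–17:00.
Viktor free within 10:00–17:00: 10:00–11:10, 11:50–13:10, 13:20–14:00, 14:10–17:00.
Zheng ∩ Wei: 14:10–14:50, 15:20–16:20.
Zheng ∩ Wei ∩ Viktor: 14:10–14:50, 15:20–16:20.
Restricted to 11:30–15:50: 14:10–14:50, 15:20–15:50.
Common window lengths: 40, 30 min; longest is 40.

40 minutes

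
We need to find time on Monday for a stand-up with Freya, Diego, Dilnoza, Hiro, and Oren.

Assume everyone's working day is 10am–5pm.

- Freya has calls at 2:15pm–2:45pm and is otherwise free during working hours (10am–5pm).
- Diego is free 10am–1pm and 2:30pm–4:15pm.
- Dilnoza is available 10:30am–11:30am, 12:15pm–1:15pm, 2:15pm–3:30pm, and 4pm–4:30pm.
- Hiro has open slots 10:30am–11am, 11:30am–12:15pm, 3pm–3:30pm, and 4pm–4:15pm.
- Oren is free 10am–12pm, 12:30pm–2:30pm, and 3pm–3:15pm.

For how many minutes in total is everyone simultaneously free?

45 minutes

Freya free within 10:00–17:00: 10:00–14:15, 14:45–17:00.
Freya ∩ Diego: 10:00–13:00, 14:45–16:15.
Freya ∩ Diego ∩ Dilnoza: 10:30–11:30, 12:15–13:00, 14:45–15:30, 16:00–16:15.
Freya ∩ Diego ∩ Dilnoza ∩ Hiro: 10:30–11:00, 15:00–15:30, 16:00–16:15.
Freya ∩ Diego ∩ Dilnoza ∩ Hiro ∩ Oren: 10:30–11:00, 15:00–15:15.
Total common minutes: 30 + 15 = 45.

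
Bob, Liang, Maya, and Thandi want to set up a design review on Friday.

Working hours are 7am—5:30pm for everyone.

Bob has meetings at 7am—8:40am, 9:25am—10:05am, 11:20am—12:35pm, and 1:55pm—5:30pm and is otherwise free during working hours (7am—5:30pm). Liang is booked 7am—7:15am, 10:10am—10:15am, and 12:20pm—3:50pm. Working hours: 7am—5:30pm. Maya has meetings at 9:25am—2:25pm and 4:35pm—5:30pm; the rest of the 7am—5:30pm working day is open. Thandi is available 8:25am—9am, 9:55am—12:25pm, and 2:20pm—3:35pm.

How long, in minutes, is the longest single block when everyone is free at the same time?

Bob free within 07:00–17:30: 08:40–09:25, 10:05–11:20, 12:35–13:55.
Liang free within 07:00–17:30: 07:15–10:10, 10:15–12:20, 15:50–17:30.
Maya free within 07:00–17:30: 07:00–09:25, 14:25–16:35.
Bob ∩ Liang: 08:40–09:25, 10:05–10:10, 10:15–11:20.
Bob ∩ Liang ∩ Maya: 08:40–09:25.
Bob ∩ Liang ∩ Maya ∩ Thandi: 08:40–09:00.
Single common window of 20 minutes.

20 minutes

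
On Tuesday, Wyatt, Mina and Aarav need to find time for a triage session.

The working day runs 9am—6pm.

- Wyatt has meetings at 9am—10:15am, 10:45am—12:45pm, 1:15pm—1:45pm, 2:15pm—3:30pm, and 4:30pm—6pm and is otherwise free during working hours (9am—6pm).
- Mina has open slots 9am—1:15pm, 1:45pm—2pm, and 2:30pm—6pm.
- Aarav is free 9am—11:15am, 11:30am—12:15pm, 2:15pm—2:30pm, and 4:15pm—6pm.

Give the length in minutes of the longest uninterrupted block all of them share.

30 minutes

Wyatt free within 09:00–18:00: 10:15–10:45, 12:45–13:15, 13:45–14:15, 15:30–16:30.
Wyatt ∩ Mina: 10:15–10:45, 12:45–13:15, 13:45–14:00, 15:30–16:30.
Wyatt ∩ Mina ∩ Aarav: 10:15–10:45, 16:15–16:30.
Common window lengths: 30, 15 min; longest is 30.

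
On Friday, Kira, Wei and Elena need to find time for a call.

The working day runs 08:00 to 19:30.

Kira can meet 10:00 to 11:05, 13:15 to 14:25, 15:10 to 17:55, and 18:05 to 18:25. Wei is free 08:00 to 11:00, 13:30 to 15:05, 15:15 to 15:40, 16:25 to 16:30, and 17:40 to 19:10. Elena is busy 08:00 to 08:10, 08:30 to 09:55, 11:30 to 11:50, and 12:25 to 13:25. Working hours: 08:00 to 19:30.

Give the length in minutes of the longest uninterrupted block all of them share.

Elena free within 08:00–19:30: 08:10–08:30, 09:55–11:30, 11:50–12:25, 13:25–19:30.
Kira ∩ Wei: 10:00–11:00, 13:30–14:25, 15:15–15:40, 16:25–16:30, 17:40–17:55, 18:05–18:25.
Kira ∩ Wei ∩ Elena: 10:00–11:00, 13:30–14:25, 15:15–15:40, 16:25–16:30, 17:40–17:55, 18:05–18:25.
Common window lengths: 60, 55, 25, 5, 15, 20 min; longest is 60.

60 minutes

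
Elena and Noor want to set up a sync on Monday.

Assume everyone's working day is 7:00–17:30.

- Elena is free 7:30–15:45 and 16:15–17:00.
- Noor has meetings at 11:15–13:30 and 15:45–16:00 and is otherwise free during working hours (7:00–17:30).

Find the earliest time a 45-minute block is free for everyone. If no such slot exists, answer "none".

Noor free within 07:00–17:30: 07:00–11:15, 13:30–15:45, 16:00–17:30.
Elena ∩ Noor: 07:30–11:15, 13:30–15:45, 16:15–17:00.
Windows ≥ 45 min: 07:30–11:15, 13:30–15:45, 16:15–17:00.
Earliest such window starts at 07:30.

07:30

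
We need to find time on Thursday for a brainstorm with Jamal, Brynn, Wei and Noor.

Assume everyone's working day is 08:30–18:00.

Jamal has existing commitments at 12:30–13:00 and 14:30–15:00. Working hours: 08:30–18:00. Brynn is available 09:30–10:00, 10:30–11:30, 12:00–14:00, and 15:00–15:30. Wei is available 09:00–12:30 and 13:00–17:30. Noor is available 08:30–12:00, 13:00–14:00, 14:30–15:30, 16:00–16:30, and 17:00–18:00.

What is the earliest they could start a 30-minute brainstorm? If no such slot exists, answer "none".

09:30

Jamal free within 08:30–18:00: 08:30–12:30, 13:00–14:30, 15:00–18:00.
Jamal ∩ Brynn: 09:30–10:00, 10:30–11:30, 12:00–12:30, 13:00–14:00, 15:00–15:30.
Jamal ∩ Brynn ∩ Wei: 09:30–10:00, 10:30–11:30, 12:00–12:30, 13:00–14:00, 15:00–15:30.
Jamal ∩ Brynn ∩ Wei ∩ Noor: 09:30–10:00, 10:30–11:30, 13:00–14:00, 15:00–15:30.
Windows ≥ 30 min: 09:30–10:00, 10:30–11:30, 13:00–14:00, 15:00–15:30.
Earliest such window starts at 09:30.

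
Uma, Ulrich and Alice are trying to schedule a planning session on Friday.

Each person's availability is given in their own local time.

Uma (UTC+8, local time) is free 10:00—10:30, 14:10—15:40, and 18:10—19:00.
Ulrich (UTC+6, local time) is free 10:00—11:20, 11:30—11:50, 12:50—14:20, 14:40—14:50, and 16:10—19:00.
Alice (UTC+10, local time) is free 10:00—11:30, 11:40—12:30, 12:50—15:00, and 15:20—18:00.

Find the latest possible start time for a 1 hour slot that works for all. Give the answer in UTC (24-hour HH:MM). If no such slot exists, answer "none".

none

Uma → UTC: 02:00–02:30, 06:10–07:40, 10:10–11:00.
Ulrich → UTC: 04:00–05:20, 05:30–05:50, 06:50–08:20, 08:40–08:50, 10:10–13:00.
Alice → UTC: 00:00–01:30, 01:40–02:30, 02:50–05:00, 05:20–08:00.
Uma ∩ Ulrich: 06:50–07:40, 10:10–11:00.
Uma ∩ Ulrich ∩ Alice: 06:50–07:40.
Windows ≥ 60 min: (none).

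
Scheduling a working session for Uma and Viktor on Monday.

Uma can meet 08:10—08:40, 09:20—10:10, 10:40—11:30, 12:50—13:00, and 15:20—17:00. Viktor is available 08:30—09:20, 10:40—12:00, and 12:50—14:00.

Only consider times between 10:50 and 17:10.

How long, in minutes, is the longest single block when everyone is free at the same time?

Uma ∩ Viktor: 08:30–08:40, 10:40–11:30, 12:50–13:00.
Restricted to 10:50–17:10: 10:50–11:30, 12:50–13:00.
Common window lengths: 40, 10 min; longest is 40.

40 minutes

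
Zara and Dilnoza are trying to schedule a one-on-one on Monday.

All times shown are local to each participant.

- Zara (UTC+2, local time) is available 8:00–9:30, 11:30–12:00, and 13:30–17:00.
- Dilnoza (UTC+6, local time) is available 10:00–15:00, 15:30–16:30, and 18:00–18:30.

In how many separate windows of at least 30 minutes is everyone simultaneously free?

3

Zara → UTC: 06:00–07:30, 09:30–10:00, 11:30–15:00.
Dilnoza → UTC: 04:00–09:00, 09:30–10:30, 12:00–12:30.
Zara ∩ Dilnoza: 06:00–07:30, 09:30–10:00, 12:00–12:30.
Windows ≥ 30 min: 06:00–07:30, 09:30–10:00, 12:00–12:30.
That's 3 windows.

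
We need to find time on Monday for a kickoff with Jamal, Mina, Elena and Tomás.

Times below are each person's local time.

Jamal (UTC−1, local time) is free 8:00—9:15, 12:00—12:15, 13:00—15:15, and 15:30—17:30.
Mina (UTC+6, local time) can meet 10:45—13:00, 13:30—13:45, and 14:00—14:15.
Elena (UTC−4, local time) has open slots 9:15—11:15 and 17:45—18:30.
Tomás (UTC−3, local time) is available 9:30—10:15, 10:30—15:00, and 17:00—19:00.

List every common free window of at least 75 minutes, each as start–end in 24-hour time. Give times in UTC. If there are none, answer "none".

none

Jamal → UTC: 09:00–10:15, 13:00–13:15, 14:00–16:15, 16:30–18:30.
Mina → UTC: 04:45–07:00, 07:30–07:45, 08:00–08:15.
Elena → UTC: 13:15–15:15, 21:45–22:30.
Tomás → UTC: 12:30–13:15, 13:30–18:00, 20:00–22:00.
Jamal ∩ Mina: (none).
Jamal ∩ Mina ∩ Elena: (none).
Jamal ∩ Mina ∩ Elena ∩ Tomás: (none).
Windows ≥ 75 min: (none).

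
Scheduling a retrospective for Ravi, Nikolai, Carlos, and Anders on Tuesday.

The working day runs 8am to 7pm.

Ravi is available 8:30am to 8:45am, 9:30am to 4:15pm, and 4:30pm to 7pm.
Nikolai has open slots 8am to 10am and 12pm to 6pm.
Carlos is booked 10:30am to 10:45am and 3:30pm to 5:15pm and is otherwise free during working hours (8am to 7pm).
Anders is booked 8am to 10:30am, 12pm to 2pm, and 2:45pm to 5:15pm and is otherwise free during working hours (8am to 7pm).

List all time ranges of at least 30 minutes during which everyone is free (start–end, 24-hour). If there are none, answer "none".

Carlos free within 08:00–19:00: 08:00–10:30, 10:45–15:30, 17:15–19:00.
Anders free within 08:00–19:00: 10:30–12:00, 14:00–14:45, 17:15–19:00.
Ravi ∩ Nikolai: 08:30–08:45, 09:30–10:00, 12:00–16:15, 16:30–18:00.
Ravi ∩ Nikolai ∩ Carlos: 08:30–08:45, 09:30–10:00, 12:00–15:30, 17:15–18:00.
Ravi ∩ Nikolai ∩ Carlos ∩ Anders: 14:00–14:45, 17:15–18:00.
Windows ≥ 30 min: 14:00–14:45, 17:15–18:00.

14:00–14:45, 17:15–18:00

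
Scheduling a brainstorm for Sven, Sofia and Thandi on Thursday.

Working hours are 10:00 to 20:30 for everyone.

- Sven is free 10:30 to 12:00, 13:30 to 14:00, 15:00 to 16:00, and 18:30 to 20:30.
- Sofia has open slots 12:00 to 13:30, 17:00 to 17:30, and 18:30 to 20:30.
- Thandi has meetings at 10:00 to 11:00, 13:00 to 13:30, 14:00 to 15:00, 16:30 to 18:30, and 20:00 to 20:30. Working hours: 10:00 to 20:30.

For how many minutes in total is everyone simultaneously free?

90 minutes

Thandi free within 10:00–20:30: 11:00–13:00, 13:30–14:00, 15:00–16:30, 18:30–20:00.
Sven ∩ Sofia: 18:30–20:30.
Sven ∩ Sofia ∩ Thandi: 18:30–20:00.
Total common minutes: 90.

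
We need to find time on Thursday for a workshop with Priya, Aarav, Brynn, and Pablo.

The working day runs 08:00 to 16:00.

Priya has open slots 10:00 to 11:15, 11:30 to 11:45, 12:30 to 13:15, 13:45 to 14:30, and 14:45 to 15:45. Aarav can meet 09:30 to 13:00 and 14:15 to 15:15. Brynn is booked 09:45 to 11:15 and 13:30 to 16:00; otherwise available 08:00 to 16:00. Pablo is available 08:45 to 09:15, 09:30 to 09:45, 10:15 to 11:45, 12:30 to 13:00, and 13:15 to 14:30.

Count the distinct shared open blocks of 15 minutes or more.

Brynn free within 08:00–16:00: 08:00–09:45, 11:15–13:30.
Priya ∩ Aarav: 10:00–11:15, 11:30–11:45, 12:30–13:00, 14:15–14:30, 14:45–15:15.
Priya ∩ Aarav ∩ Brynn: 11:30–11:45, 12:30–13:00.
Priya ∩ Aarav ∩ Brynn ∩ Pablo: 11:30–11:45, 12:30–13:00.
Windows ≥ 15 min: 11:30–11:45, 12:30–13:00.
That's 2 windows.

2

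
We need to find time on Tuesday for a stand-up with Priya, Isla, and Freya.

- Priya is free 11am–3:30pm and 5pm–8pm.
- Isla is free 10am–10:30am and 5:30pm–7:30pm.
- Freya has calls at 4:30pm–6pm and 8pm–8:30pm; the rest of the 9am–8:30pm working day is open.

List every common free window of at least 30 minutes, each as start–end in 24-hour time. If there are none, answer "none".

Freya free within 09:00–20:30: 09:00–16:30, 18:00–20:00.
Priya ∩ Isla: 17:30–19:30.
Priya ∩ Isla ∩ Freya: 18:00–19:30.
Windows ≥ 30 min: 18:00–19:30.

18:00–19:30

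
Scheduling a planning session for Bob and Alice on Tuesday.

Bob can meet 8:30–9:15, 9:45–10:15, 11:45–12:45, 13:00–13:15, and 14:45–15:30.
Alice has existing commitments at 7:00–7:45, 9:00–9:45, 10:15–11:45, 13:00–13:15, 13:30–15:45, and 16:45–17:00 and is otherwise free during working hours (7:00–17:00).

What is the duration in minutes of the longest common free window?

60 minutes

Alice free within 07:00–17:00: 07:45–09:00, 09:45–10:15, 11:45–13:00, 13:15–13:30, 15:45–16:45.
Bob ∩ Alice: 08:30–09:00, 09:45–10:15, 11:45–12:45.
Common window lengths: 30, 30, 60 min; longest is 60.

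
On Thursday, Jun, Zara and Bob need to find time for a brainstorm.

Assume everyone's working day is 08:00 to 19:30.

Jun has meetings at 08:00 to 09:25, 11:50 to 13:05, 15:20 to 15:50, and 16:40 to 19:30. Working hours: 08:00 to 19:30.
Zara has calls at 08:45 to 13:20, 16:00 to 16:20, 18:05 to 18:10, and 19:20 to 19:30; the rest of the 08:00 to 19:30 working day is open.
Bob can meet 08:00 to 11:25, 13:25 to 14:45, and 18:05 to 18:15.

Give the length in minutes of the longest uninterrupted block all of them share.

80 minutes

Jun free within 08:00–19:30: 09:25–11:50, 13:05–15:20, 15:50–16:40.
Zara free within 08:00–19:30: 08:00–08:45, 13:20–16:00, 16:20–18:05, 18:10–19:20.
Jun ∩ Zara: 13:20–15:20, 15:50–16:00, 16:20–16:40.
Jun ∩ Zara ∩ Bob: 13:25–14:45.
Single common window of 80 minutes.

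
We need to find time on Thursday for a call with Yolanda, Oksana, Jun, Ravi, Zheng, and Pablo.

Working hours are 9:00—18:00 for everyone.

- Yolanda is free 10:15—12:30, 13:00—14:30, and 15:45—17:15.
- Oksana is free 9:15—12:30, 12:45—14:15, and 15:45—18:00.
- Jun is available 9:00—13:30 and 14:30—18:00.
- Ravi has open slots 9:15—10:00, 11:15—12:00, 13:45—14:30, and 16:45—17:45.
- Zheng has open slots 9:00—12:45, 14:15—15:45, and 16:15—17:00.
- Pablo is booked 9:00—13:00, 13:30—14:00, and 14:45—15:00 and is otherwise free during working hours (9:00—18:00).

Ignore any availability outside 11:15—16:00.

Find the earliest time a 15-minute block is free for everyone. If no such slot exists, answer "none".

Pablo free within 09:00–18:00: 13:00–13:30, 14:00–14:45, 15:00–18:00.
Yolanda ∩ Oksana: 10:15–12:30, 13:00–14:15, 15:45–17:15.
Yolanda ∩ Oksana ∩ Jun: 10:15–12:30, 13:00–13:30, 15:45–17:15.
Yolanda ∩ Oksana ∩ Jun ∩ Ravi: 11:15–12:00, 16:45–17:15.
Yolanda ∩ Oksana ∩ Jun ∩ Ravi ∩ Zheng: 11:15–12:00, 16:45–17:00.
Yolanda ∩ Oksana ∩ Jun ∩ Ravi ∩ Zheng ∩ Pablo: 16:45–17:00.
Restricted to 11:15–16:00: (none).
Windows ≥ 15 min: (none).

none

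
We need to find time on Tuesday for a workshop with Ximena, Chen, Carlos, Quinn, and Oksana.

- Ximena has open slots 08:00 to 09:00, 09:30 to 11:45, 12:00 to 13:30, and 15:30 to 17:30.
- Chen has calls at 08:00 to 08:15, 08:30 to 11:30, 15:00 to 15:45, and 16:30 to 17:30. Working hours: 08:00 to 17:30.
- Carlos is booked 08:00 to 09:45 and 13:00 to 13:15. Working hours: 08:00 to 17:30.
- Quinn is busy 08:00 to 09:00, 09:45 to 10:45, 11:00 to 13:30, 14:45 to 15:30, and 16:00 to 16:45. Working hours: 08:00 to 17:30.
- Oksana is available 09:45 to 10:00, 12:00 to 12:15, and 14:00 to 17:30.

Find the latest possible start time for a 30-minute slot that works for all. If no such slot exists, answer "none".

Chen free within 08:00–17:30: 08:15–08:30, 11:30–15:00, 15:45–16:30.
Carlos free within 08:00–17:30: 09:45–13:00, 13:15–17:30.
Quinn free within 08:00–17:30: 09:00–09:45, 10:45–11:00, 13:30–14:45, 15:30–16:00, 16:45–17:30.
Ximena ∩ Chen: 08:15–08:30, 11:30–11:45, 12:00–13:30, 15:45–16:30.
Ximena ∩ Chen ∩ Carlos: 11:30–11:45, 12:00–13:00, 13:15–13:30, 15:45–16:30.
Ximena ∩ Chen ∩ Carlos ∩ Quinn: 15:45–16:00.
Ximena ∩ Chen ∩ Carlos ∩ Quinn ∩ Oksana: 15:45–16:00.
Windows ≥ 30 min: (none).

none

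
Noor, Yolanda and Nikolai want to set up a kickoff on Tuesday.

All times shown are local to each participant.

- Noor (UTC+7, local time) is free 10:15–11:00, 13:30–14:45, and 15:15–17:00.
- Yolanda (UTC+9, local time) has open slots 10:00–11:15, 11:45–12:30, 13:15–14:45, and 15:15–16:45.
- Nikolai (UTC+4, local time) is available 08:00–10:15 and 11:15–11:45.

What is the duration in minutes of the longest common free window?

Noor → UTC: 03:15–04:00, 06:30–07:45, 08:15–10:00.
Yolanda → UTC: 01:00–02:15, 02:45–03:30, 04:15–05:45, 06:15–07:45.
Nikolai → UTC: 04:00–06:15, 07:15–07:45.
Noor ∩ Yolanda: 03:15–03:30, 06:30–07:45.
Noor ∩ Yolanda ∩ Nikolai: 07:15–07:45.
Single common window of 30 minutes.

30 minutes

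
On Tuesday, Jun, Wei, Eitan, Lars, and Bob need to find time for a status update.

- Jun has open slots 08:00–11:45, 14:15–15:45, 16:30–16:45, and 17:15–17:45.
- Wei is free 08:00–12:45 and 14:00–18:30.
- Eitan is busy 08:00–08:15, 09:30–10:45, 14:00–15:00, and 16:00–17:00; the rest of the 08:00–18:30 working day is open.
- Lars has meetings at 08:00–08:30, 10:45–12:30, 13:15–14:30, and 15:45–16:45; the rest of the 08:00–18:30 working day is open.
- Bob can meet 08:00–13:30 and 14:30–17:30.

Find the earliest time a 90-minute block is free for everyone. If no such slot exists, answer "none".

Eitan free within 08:00–18:30: 08:15–09:30, 10:45–14:00, 15:00–16:00, 17:00–18:30.
Lars free within 08:00–18:30: 08:30–10:45, 12:30–13:15, 14:30–15:45, 16:45–18:30.
Jun ∩ Wei: 08:00–11:45, 14:15–15:45, 16:30–16:45, 17:15–17:45.
Jun ∩ Wei ∩ Eitan: 08:15–09:30, 10:45–11:45, 15:00–15:45, 17:15–17:45.
Jun ∩ Wei ∩ Eitan ∩ Lars: 08:30–09:30, 15:00–15:45, 17:15–17:45.
Jun ∩ Wei ∩ Eitan ∩ Lars ∩ Bob: 08:30–09:30, 15:00–15:45, 17:15–17:30.
Windows ≥ 90 min: (none).

none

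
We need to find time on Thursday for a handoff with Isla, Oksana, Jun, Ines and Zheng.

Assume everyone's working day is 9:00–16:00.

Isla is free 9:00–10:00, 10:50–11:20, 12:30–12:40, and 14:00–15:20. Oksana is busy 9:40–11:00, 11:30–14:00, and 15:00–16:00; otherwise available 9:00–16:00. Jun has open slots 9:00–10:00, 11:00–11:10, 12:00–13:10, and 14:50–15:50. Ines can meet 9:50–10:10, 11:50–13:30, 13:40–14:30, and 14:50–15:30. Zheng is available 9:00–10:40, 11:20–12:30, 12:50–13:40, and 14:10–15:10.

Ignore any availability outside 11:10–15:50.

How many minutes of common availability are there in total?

Oksana free within 09:00–16:00: 09:00–09:40, 11:00–11:30, 14:00–15:00.
Isla ∩ Oksana: 09:00–09:40, 11:00–11:20, 14:00–15:00.
Isla ∩ Oksana ∩ Jun: 09:00–09:40, 11:00–11:10, 14:50–15:00.
Isla ∩ Oksana ∩ Jun ∩ Ines: 14:50–15:00.
Isla ∩ Oksana ∩ Jun ∩ Ines ∩ Zheng: 14:50–15:00.
Restricted to 11:10–15:50: 14:50–15:00.
Total common minutes: 10.

10 minutes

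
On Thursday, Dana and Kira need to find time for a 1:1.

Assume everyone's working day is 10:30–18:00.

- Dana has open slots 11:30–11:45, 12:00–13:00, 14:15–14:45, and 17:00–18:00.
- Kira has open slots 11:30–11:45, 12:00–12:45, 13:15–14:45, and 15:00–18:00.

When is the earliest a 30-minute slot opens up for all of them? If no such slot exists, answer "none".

12:00

Dana ∩ Kira: 11:30–11:45, 12:00–12:45, 14:15–14:45, 17:00–18:00.
Windows ≥ 30 min: 12:00–12:45, 14:15–14:45, 17:00–18:00.
Earliest such window starts at 12:00.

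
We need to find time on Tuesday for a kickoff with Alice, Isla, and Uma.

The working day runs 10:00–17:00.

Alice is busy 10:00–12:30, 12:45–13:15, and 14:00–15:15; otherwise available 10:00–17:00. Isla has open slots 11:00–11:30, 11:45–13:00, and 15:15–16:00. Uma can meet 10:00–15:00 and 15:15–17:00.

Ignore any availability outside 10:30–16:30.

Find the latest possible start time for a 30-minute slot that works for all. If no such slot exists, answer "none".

15:30

Alice free within 10:00–17:00: 12:30–12:45, 13:15–14:00, 15:15–17:00.
Alice ∩ Isla: 12:30–12:45, 15:15–16:00.
Alice ∩ Isla ∩ Uma: 12:30–12:45, 15:15–16:00.
Restricted to 10:30–16:30: 12:30–12:45, 15:15–16:00.
Windows ≥ 30 min: 15:15–16:00.
Latest start in the last window 15:15–16:00 is 16:00 − 30 min = 15:30.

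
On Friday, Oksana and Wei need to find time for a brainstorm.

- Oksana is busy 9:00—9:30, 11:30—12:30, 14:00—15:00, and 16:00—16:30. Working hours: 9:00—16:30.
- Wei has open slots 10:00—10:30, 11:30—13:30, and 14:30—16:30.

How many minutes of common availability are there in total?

Oksana free within 09:00–16:30: 09:30–11:30, 12:30–14:00, 15:00–16:00.
Oksana ∩ Wei: 10:00–10:30, 12:30–13:30, 15:00–16:00.
Total common minutes: 30 + 60 + 60 = 150.

150 minutes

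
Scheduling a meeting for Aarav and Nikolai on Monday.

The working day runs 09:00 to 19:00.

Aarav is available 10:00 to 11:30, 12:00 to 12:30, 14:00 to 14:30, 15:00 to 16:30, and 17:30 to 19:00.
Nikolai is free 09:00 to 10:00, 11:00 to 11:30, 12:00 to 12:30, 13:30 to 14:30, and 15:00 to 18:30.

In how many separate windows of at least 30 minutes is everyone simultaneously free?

5

Aarav ∩ Nikolai: 11:00–11:30, 12:00–12:30, 14:00–14:30, 15:00–16:30, 17:30–18:30.
Windows ≥ 30 min: 11:00–11:30, 12:00–12:30, 14:00–14:30, 15:00–16:30, 17:30–18:30.
That's 5 windows.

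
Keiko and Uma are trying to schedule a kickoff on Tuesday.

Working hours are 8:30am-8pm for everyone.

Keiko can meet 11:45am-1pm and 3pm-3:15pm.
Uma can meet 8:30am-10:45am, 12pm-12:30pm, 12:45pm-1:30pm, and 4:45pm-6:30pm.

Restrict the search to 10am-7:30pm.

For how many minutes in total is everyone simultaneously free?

Keiko ∩ Uma: 12:00–12:30, 12:45–13:00.
Restricted to 10:00–19:30: 12:00–12:30, 12:45–13:00.
Total common minutes: 30 + 15 = 45.

45 minutes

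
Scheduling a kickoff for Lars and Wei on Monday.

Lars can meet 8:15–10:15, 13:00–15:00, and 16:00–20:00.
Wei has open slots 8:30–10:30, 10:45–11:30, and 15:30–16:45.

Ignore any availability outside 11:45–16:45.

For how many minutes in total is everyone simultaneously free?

45 minutes

Lars ∩ Wei: 08:30–10:15, 16:00–16:45.
Restricted to 11:45–16:45: 16:00–16:45.
Total common minutes: 45.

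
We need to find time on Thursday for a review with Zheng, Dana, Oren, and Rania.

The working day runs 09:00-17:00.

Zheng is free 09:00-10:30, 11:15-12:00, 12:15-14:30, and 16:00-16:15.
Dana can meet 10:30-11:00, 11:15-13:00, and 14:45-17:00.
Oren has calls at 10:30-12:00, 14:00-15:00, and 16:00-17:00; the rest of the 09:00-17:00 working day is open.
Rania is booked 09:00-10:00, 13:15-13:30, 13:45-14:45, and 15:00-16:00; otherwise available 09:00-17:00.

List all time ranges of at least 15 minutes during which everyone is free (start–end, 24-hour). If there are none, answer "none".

12:15–13:00

Oren free within 09:00–17:00: 09:00–10:30, 12:00–14:00, 15:00–16:00.
Rania free within 09:00–17:00: 10:00–13:15, 13:30–13:45, 14:45–15:00, 16:00–17:00.
Zheng ∩ Dana: 11:15–12:00, 12:15–13:00, 16:00–16:15.
Zheng ∩ Dana ∩ Oren: 12:15–13:00.
Zheng ∩ Dana ∩ Oren ∩ Rania: 12:15–13:00.
Windows ≥ 15 min: 12:15–13:00.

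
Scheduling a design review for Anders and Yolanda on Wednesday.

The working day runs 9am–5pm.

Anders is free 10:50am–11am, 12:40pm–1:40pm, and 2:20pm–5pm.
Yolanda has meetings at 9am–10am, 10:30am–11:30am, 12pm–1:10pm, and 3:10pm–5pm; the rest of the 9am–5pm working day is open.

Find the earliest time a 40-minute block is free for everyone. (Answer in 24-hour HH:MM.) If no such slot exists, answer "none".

14:20

Yolanda free within 09:00–17:00: 10:00–10:30, 11:30–12:00, 13:10–15:10.
Anders ∩ Yolanda: 13:10–13:40, 14:20–15:10.
Windows ≥ 40 min: 14:20–15:10.
Earliest such window starts at 14:20.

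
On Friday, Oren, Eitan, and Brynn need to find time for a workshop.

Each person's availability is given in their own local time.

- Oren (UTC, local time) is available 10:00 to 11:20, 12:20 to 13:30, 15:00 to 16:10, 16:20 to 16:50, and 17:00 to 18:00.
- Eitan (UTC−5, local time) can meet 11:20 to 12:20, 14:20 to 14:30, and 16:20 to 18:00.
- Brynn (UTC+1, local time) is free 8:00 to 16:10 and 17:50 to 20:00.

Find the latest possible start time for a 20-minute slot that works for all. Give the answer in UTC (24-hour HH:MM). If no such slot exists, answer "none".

Oren → UTC: 10:00–11:20, 12:20–13:30, 15:00–16:10, 16:20–16:50, 17:00–18:00.
Eitan → UTC: 16:20–17:20, 19:20–19:30, 21:20–23:00.
Brynn → UTC: 07:00–15:10, 16:50–19:00.
Oren ∩ Eitan: 16:20–16:50, 17:00–17:20.
Oren ∩ Eitan ∩ Brynn: 17:00–17:20.
Windows ≥ 20 min: 17:00–17:20.
Latest start in the last window 17:00–17:20 is 17:20 − 20 min = 17:00.

17:00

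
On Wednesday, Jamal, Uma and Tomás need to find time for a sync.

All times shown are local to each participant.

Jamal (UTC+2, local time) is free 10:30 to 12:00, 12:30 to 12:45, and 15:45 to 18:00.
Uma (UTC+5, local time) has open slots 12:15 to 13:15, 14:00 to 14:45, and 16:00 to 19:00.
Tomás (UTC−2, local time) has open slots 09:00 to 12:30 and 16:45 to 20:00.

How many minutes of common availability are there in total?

15 minutes

Jamal → UTC: 08:30–10:00, 10:30–10:45, 13:45–16:00.
Uma → UTC: 07:15–08:15, 09:00–09:45, 11:00–14:00.
Tomás → UTC: 11:00–14:30, 18:45–22:00.
Jamal ∩ Uma: 09:00–09:45, 13:45–14:00.
Jamal ∩ Uma ∩ Tomás: 13:45–14:00.
Total common minutes: 15.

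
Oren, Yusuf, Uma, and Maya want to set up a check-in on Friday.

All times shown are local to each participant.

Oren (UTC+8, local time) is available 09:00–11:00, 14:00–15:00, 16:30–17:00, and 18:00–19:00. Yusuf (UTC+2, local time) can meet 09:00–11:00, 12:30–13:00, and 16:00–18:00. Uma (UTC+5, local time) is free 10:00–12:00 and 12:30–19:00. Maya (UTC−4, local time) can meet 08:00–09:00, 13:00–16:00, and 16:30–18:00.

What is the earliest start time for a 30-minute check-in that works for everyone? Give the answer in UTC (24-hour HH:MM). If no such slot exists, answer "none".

none

Oren → UTC: 01:00–03:00, 06:00–07:00, 08:30–09:00, 10:00–11:00.
Yusuf → UTC: 07:00–09:00, 10:30–11:00, 14:00–16:00.
Uma → UTC: 05:00–07:00, 07:30–14:00.
Maya → UTC: 12:00–13:00, 17:00–20:00, 20:30–22:00.
Oren ∩ Yusuf: 08:30–09:00, 10:30–11:00.
Oren ∩ Yusuf ∩ Uma: 08:30–09:00, 10:30–11:00.
Oren ∩ Yusuf ∩ Uma ∩ Maya: (none).
Windows ≥ 30 min: (none).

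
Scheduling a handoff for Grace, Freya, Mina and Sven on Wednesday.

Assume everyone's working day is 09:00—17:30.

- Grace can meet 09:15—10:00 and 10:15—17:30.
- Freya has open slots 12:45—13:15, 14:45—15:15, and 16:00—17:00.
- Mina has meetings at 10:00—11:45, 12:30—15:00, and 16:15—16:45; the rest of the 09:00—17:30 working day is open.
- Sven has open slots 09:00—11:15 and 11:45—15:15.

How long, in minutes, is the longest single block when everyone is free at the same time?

15 minutes

Mina free within 09:00–17:30: 09:00–10:00, 11:45–12:30, 15:00–16:15, 16:45–17:30.
Grace ∩ Freya: 12:45–13:15, 14:45–15:15, 16:00–17:00.
Grace ∩ Freya ∩ Mina: 15:00–15:15, 16:00–16:15, 16:45–17:00.
Grace ∩ Freya ∩ Mina ∩ Sven: 15:00–15:15.
Single common window of 15 minutes.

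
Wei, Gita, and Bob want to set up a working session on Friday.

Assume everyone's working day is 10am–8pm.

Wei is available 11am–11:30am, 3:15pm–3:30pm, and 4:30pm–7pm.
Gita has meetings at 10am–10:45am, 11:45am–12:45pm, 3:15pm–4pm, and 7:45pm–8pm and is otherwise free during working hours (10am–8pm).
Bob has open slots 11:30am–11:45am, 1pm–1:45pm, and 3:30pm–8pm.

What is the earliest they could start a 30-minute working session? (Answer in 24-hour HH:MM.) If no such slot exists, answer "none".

16:30

Gita free within 10:00–20:00: 10:45–11:45, 12:45–15:15, 16:00–19:45.
Wei ∩ Gita: 11:00–11:30, 16:30–19:00.
Wei ∩ Gita ∩ Bob: 16:30–19:00.
Windows ≥ 30 min: 16:30–19:00.
Earliest such window starts at 16:30.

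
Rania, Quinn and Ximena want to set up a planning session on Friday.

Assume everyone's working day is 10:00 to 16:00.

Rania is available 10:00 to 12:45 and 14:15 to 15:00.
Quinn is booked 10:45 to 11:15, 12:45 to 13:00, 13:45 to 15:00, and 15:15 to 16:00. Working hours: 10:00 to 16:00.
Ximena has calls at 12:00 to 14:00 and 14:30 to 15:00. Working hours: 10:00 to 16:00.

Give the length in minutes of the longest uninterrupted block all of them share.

45 minutes

Quinn free within 10:00–16:00: 10:00–10:45, 11:15–12:45, 13:00–13:45, 15:00–15:15.
Ximena free within 10:00–16:00: 10:00–12:00, 14:00–14:30, 15:00–16:00.
Rania ∩ Quinn: 10:00–10:45, 11:15–12:45.
Rania ∩ Quinn ∩ Ximena: 10:00–10:45, 11:15–12:00.
Common window lengths: 45, 45 min; longest is 45.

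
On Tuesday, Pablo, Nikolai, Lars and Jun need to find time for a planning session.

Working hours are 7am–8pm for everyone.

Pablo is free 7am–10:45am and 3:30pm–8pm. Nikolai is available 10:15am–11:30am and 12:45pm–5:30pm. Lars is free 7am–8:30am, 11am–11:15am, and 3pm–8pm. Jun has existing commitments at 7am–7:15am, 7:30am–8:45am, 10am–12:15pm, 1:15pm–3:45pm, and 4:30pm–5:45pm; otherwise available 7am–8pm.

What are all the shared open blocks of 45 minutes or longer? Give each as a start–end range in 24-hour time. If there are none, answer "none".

15:45–16:30

Jun free within 07:00–20:00: 07:15–07:30, 08:45–10:00, 12:15–13:15, 15:45–16:30, 17:45–20:00.
Pablo ∩ Nikolai: 10:15–10:45, 15:30–17:30.
Pablo ∩ Nikolai ∩ Lars: 15:30–17:30.
Pablo ∩ Nikolai ∩ Lars ∩ Jun: 15:45–16:30.
Windows ≥ 45 min: 15:45–16:30.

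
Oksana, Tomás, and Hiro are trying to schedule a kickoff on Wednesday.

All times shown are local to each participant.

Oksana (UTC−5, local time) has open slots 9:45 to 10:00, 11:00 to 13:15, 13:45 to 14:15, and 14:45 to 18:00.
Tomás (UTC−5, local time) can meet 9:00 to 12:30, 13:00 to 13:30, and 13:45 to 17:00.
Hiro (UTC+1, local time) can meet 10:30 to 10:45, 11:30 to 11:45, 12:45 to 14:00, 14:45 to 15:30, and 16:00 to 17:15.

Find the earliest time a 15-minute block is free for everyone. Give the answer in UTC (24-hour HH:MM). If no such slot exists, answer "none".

Oksana → UTC: 14:45–15:00, 16:00–18:15, 18:45–19:15, 19:45–23:00.
Tomás → UTC: 14:00–17:30, 18:00–18:30, 18:45–22:00.
Hiro → UTC: 09:30–09:45, 10:30–10:45, 11:45–13:00, 13:45–14:30, 15:00–16:15.
Oksana ∩ Tomás: 14:45–15:00, 16:00–17:30, 18:00–18:15, 18:45–19:15, 19:45–22:00.
Oksana ∩ Tomás ∩ Hiro: 16:00–16:15.
Windows ≥ 15 min: 16:00–16:15.
Earliest such window starts at 16:00.

16:00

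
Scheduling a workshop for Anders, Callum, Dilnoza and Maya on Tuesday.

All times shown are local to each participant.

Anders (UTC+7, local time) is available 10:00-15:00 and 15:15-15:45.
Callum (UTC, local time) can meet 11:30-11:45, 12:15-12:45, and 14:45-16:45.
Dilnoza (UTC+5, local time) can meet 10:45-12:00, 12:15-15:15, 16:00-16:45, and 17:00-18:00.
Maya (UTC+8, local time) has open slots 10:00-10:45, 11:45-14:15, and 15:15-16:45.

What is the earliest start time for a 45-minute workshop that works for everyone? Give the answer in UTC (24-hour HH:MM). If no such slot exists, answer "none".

none

Anders → UTC: 03:00–08:00, 08:15–08:45.
Callum → UTC: 11:30–11:45, 12:15–12:45, 14:45–16:45.
Dilnoza → UTC: 05:45–07:00, 07:15–10:15, 11:00–11:45, 12:00–13:00.
Maya → UTC: 02:00–02:45, 03:45–06:15, 07:15–08:45.
Anders ∩ Callum: (none).
Anders ∩ Callum ∩ Dilnoza: (none).
Anders ∩ Callum ∩ Dilnoza ∩ Maya: (none).
Windows ≥ 45 min: (none).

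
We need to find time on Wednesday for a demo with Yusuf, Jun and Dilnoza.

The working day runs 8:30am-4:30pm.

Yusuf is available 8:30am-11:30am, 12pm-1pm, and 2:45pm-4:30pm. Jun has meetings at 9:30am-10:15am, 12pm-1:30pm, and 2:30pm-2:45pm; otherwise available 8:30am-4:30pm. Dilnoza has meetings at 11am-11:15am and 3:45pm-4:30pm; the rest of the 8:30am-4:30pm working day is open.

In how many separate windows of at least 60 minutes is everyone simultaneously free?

Jun free within 08:30–16:30: 08:30–09:30, 10:15–12:00, 13:30–14:30, 14:45–16:30.
Dilnoza free within 08:30–16:30: 08:30–11:00, 11:15–15:45.
Yusuf ∩ Jun: 08:30–09:30, 10:15–11:30, 14:45–16:30.
Yusuf ∩ Jun ∩ Dilnoza: 08:30–09:30, 10:15–11:00, 11:15–11:30, 14:45–15:45.
Windows ≥ 60 min: 08:30–09:30, 14:45–15:45.
That's 2 windows.

2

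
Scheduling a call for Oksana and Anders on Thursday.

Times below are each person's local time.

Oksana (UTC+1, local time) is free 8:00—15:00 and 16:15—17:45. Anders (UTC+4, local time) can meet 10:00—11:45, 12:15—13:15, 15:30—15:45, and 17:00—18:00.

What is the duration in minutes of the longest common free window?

60 minutes

Oksana → UTC: 07:00–14:00, 15:15–16:45.
Anders → UTC: 06:00–07:45, 08:15–09:15, 11:30–11:45, 13:00–14:00.
Oksana ∩ Anders: 07:00–07:45, 08:15–09:15, 11:30–11:45, 13:00–14:00.
Common window lengths: 45, 60, 15, 60 min; longest is 60.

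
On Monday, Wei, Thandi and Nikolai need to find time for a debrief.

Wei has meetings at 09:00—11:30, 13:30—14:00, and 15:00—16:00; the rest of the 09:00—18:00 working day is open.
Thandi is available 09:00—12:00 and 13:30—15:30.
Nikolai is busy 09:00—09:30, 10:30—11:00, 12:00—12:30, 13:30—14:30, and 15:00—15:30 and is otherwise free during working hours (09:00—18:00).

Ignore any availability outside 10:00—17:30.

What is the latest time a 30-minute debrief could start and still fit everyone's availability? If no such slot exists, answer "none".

14:30

Wei free within 09:00–18:00: 11:30–13:30, 14:00–15:00, 16:00–18:00.
Nikolai free within 09:00–18:00: 09:30–10:30, 11:00–12:00, 12:30–13:30, 14:30–15:00, 15:30–18:00.
Wei ∩ Thandi: 11:30–12:00, 14:00–15:00.
Wei ∩ Thandi ∩ Nikolai: 11:30–12:00, 14:30–15:00.
Restricted to 10:00–17:30: 11:30–12:00, 14:30–15:00.
Windows ≥ 30 min: 11:30–12:00, 14:30–15:00.
Latest start in the last window 14:30–15:00 is 15:00 − 30 min = 14:30.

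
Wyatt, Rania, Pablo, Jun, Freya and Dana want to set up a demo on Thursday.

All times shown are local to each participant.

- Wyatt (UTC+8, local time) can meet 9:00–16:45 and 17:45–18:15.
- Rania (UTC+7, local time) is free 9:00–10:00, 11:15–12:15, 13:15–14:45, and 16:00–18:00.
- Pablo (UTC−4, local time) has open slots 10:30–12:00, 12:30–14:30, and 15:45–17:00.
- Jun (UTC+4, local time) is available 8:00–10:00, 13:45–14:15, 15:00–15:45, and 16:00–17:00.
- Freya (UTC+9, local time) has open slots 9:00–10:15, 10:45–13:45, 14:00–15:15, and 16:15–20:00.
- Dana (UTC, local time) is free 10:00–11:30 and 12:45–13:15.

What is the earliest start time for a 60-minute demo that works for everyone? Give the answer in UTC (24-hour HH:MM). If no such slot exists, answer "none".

Wyatt → UTC: 01:00–08:45, 09:45–10:15.
Rania → UTC: 02:00–03:00, 04:15–05:15, 06:15–07:45, 09:00–11:00.
Pablo → UTC: 14:30–16:00, 16:30–18:30, 19:45–21:00.
Jun → UTC: 04:00–06:00, 09:45–10:15, 11:00–11:45, 12:00–13:00.
Freya → UTC: 00:00–01:15, 01:45–04:45, 05:00–06:15, 07:15–11:00.
Dana → UTC: 10:00–11:30, 12:45–13:15.
Wyatt ∩ Rania: 02:00–03:00, 04:15–05:15, 06:15–07:45, 09:45–10:15.
Wyatt ∩ Rania ∩ Pablo: (none).
Wyatt ∩ Rania ∩ Pablo ∩ Jun: (none).
Wyatt ∩ Rania ∩ Pablo ∩ Jun ∩ Freya: (none).
Wyatt ∩ Rania ∩ Pablo ∩ Jun ∩ Freya ∩ Dana: (none).
Windows ≥ 60 min: (none).

none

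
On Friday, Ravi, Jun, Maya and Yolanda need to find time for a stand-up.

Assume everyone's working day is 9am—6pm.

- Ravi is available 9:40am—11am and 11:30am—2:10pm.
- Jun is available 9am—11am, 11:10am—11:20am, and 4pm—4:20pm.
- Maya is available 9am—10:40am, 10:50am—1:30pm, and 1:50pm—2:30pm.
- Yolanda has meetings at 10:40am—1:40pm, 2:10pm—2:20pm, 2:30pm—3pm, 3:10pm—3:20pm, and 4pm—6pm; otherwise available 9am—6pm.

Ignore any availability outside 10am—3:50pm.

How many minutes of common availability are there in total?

40 minutes

Yolanda free within 09:00–18:00: 09:00–10:40, 13:40–14:10, 14:20–14:30, 15:00–15:10, 15:20–16:00.
Ravi ∩ Jun: 09:40–11:00.
Ravi ∩ Jun ∩ Maya: 09:40–10:40, 10:50–11:00.
Ravi ∩ Jun ∩ Maya ∩ Yolanda: 09:40–10:40.
Restricted to 10:00–15:50: 10:00–10:40.
Total common minutes: 40.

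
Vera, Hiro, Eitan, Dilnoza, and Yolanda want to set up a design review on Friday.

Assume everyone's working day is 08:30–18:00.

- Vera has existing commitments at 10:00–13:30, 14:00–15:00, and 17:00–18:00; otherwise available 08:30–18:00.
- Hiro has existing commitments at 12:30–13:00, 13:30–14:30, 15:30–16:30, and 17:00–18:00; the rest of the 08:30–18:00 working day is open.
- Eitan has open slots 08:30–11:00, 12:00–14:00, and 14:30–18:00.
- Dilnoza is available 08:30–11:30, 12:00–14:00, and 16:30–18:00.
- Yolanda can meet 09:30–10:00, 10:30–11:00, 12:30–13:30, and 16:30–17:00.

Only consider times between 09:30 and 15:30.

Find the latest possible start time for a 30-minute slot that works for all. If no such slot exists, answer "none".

Vera free within 08:30–18:00: 08:30–10:00, 13:30–14:00, 15:00–17:00.
Hiro free within 08:30–18:00: 08:30–12:30, 13:00–13:30, 14:30–15:30, 16:30–17:00.
Vera ∩ Hiro: 08:30–10:00, 15:00–15:30, 16:30–17:00.
Vera ∩ Hiro ∩ Eitan: 08:30–10:00, 15:00–15:30, 16:30–17:00.
Vera ∩ Hiro ∩ Eitan ∩ Dilnoza: 08:30–10:00, 16:30–17:00.
Vera ∩ Hiro ∩ Eitan ∩ Dilnoza ∩ Yolanda: 09:30–10:00, 16:30–17:00.
Restricted to 09:30–15:30: 09:30–10:00.
Windows ≥ 30 min: 09:30–10:00.
Latest start in the last window 09:30–10:00 is 10:00 − 30 min = 09:30.

09:30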